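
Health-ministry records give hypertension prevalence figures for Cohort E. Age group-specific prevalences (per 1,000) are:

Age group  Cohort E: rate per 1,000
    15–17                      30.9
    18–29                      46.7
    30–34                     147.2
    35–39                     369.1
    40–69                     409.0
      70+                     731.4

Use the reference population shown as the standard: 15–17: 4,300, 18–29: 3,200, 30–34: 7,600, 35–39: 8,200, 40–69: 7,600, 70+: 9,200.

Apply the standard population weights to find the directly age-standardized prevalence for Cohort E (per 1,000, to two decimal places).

355.73

Standard total = 40,100; weights = 0.1072, 0.0798, 0.1895, 0.2045, 0.1895, 0.2294.
Standardized rate: 0.1072×30.9 + 0.0798×46.7 + 0.1895×147.2 + 0.2045×369.1 + 0.1895×409.0 + 0.2294×731.4 = 355.7339 per 1,000.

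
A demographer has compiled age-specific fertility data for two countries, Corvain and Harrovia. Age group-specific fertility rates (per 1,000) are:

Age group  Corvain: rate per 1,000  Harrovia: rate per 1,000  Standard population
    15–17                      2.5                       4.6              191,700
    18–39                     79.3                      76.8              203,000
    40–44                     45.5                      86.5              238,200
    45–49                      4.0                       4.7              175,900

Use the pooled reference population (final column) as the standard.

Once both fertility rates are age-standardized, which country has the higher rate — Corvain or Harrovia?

Harrovia

Standard total = 808,800; weights = 0.2370, 0.2510, 0.2945, 0.2175.
Corvain: 0.2370×2.5 + 0.2510×79.3 + 0.2945×45.5 + 0.2175×4.0 = 34.7661 per 1,000.
Harrovia: 0.2370×4.6 + 0.2510×76.8 + 0.2945×86.5 + 0.2175×4.7 = 46.8636 per 1,000.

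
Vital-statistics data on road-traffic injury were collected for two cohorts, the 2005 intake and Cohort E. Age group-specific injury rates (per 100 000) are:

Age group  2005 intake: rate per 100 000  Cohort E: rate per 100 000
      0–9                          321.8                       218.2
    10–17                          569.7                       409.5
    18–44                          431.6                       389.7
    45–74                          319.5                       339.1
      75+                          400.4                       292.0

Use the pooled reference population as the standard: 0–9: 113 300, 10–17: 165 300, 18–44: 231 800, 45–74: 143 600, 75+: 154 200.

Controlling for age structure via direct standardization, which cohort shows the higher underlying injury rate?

Standard total = 808 200; weights = 0.1402, 0.2045, 0.2868, 0.1777, 0.1908.
The 2005 intake: 0.1402×321.8 + 0.2045×569.7 + 0.2868×431.6 + 0.1777×319.5 + 0.1908×400.4 = 418.5822 per 100 000.
Cohort E: 0.1402×218.2 + 0.2045×409.5 + 0.2868×389.7 + 0.1777×339.1 + 0.1908×292.0 = 342.0763 per 100 000.

2005 intake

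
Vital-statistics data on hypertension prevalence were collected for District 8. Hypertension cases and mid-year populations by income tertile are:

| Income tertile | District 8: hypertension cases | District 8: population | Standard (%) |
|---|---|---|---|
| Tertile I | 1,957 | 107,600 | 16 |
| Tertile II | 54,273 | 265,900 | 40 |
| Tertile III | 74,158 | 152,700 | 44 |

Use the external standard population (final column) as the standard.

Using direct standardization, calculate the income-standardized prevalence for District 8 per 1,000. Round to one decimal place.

298.2

Income-specific rates per 1,000 for District 8: 18.188, 204.111, 485.645.
Standard weights: 0.16, 0.40, 0.44.
Standardized rate: 0.1600×18.188 + 0.4000×204.111 + 0.4400×485.645 = 298.2381 per 1,000.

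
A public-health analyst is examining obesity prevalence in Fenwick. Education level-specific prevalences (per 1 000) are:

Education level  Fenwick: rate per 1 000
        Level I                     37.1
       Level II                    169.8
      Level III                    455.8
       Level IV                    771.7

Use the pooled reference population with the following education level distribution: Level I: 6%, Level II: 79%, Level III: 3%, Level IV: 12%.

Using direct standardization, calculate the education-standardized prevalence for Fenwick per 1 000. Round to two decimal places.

242.65

Standard weights: 0.06, 0.79, 0.03, 0.12.
Standardized rate: 0.0600×37.1 + 0.7900×169.8 + 0.0300×455.8 + 0.1200×771.7 = 242.6460 per 1 000.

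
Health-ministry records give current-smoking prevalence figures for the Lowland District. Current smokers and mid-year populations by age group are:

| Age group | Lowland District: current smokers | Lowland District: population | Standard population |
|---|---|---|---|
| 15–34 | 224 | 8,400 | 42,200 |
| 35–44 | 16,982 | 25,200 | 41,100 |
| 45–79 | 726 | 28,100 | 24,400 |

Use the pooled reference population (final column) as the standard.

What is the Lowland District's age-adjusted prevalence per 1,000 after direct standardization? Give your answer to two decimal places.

273.47

Age-specific rates per 1,000 for the Lowland District: 26.667, 673.889, 25.836.
Standard total = 107,700; weights = 0.3918, 0.3816, 0.2266.
Standardized rate: 0.3918×26.667 + 0.3816×673.889 + 0.2266×25.836 = 273.4686 per 1,000.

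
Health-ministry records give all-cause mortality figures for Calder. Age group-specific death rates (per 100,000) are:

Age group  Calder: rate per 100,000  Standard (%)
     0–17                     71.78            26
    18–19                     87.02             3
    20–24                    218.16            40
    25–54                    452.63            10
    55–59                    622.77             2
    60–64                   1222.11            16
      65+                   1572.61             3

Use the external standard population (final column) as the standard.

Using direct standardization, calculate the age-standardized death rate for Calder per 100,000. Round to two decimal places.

408.97

Standard weights: 0.26, 0.03, 0.40, 0.10, 0.02, 0.16, 0.03.
Standardized rate: 0.2600×71.78 + 0.0300×87.02 + 0.4000×218.16 + 0.1000×452.63 + 0.0200×622.77 + 0.1600×1222.11 + 0.0300×1572.61 = 408.9717 per 100,000.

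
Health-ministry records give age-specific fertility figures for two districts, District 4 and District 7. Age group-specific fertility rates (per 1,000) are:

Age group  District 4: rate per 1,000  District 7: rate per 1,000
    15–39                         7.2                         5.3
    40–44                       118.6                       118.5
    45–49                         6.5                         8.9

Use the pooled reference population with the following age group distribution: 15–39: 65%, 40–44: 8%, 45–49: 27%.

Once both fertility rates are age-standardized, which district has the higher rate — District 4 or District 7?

District 4

Standard weights: 0.65, 0.08, 0.27.
District 4: 0.6500×7.2 + 0.0800×118.6 + 0.2700×6.5 = 15.9230 per 1,000.
District 7: 0.6500×5.3 + 0.0800×118.5 + 0.2700×8.9 = 15.3280 per 1,000.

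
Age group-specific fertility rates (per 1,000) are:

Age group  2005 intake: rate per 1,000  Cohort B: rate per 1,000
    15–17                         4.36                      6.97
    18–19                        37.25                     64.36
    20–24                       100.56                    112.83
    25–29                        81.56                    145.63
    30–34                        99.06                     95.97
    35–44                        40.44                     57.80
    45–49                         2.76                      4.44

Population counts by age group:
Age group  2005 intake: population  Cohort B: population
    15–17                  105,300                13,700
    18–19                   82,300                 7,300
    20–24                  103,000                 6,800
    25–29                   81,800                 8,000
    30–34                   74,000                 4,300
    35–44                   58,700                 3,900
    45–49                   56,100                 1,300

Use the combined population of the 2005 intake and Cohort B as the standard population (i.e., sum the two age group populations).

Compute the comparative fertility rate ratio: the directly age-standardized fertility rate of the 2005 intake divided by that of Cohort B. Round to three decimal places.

Combined standard total = 606,500; weights = 0.1962, 0.1477, 0.1810, 0.1481, 0.1291, 0.1032, 0.0946.
The 2005 intake: 0.1962×4.36 + 0.1477×37.25 + 0.1810×100.56 + 0.1481×81.56 + 0.1291×99.06 + 0.1032×40.44 + 0.0946×2.76 = 53.8638 per 1,000.
Cohort B: 0.1962×6.97 + 0.1477×64.36 + 0.1810×112.83 + 0.1481×145.63 + 0.1291×95.97 + 0.1032×57.80 + 0.0946×4.44 = 71.6405 per 1,000.
Ratio = 53.8638 ÷ 71.6405 = 0.75186.

0.752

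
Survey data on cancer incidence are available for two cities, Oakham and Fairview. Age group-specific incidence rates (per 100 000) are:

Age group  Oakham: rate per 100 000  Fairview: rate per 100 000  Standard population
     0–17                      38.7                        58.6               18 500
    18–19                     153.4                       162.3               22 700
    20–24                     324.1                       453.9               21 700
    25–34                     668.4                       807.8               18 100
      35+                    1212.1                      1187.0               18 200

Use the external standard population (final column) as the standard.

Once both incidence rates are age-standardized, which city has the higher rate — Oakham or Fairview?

Standard total = 99 200; weights = 0.1865, 0.2288, 0.2188, 0.1825, 0.1835.
Oakham: 0.1865×38.7 + 0.2288×153.4 + 0.2188×324.1 + 0.1825×668.4 + 0.1835×1212.1 = 457.5540 per 100 000.
Fairview: 0.1865×58.6 + 0.2288×162.3 + 0.2188×453.9 + 0.1825×807.8 + 0.1835×1187.0 = 512.5254 per 100 000.

Fairview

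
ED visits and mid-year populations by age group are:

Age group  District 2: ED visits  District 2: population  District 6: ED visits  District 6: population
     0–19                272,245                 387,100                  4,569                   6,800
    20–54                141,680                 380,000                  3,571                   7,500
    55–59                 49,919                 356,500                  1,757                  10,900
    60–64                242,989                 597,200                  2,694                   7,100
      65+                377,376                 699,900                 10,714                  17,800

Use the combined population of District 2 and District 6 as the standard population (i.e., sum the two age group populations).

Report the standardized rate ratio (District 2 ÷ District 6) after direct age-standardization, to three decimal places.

Age-specific rates per 1,000 for District 2: 703.294, 372.842, 140.025, 406.880, 539.186.
For District 6: 671.912, 476.133, 161.193, 379.437, 601.910.
Combined standard total = 2,470,800; weights = 0.1594, 0.1568, 0.1487, 0.2446, 0.2905.
District 2: 0.1594×703.294 + 0.1568×372.842 + 0.1487×140.025 + 0.2446×406.880 + 0.2905×539.186 = 447.5475 per 1,000.
District 6: 0.1594×671.912 + 0.1568×476.133 + 0.1487×161.193 + 0.2446×379.437 + 0.2905×601.910 = 473.3990 per 1,000.
Ratio = 447.5475 ÷ 473.3990 = 0.94539.

0.945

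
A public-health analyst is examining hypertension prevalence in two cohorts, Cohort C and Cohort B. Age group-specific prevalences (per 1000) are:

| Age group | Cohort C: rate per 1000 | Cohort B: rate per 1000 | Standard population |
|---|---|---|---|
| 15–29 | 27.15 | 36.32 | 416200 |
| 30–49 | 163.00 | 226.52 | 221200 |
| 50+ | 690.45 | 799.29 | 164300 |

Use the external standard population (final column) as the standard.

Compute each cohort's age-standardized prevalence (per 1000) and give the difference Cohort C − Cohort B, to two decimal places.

Standard total = 801700; weights = 0.5191, 0.2759, 0.2049.
Cohort C: 0.5191×27.15 + 0.2759×163.00 + 0.2049×690.45 = 200.5692 per 1000.
Cohort B: 0.5191×36.32 + 0.2759×226.52 + 0.2049×799.29 = 245.1615 per 1000.
Difference = 200.5692 − 245.1615 = -44.5922.

-44.59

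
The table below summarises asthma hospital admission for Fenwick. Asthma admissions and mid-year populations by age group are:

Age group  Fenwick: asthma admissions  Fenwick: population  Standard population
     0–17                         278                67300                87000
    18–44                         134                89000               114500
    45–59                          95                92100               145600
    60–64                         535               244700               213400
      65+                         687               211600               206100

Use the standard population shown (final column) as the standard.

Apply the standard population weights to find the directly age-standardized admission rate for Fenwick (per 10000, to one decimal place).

23.7

Age-specific rates per 10000 for Fenwick: 41.31, 15.06, 10.31, 21.86, 32.47.
Standard total = 766600; weights = 0.1135, 0.1494, 0.1899, 0.2784, 0.2688.
Standardized rate: 0.1135×41.31 + 0.1494×15.06 + 0.1899×10.31 + 0.2784×21.86 + 0.2688×32.47 = 23.7107 per 10000.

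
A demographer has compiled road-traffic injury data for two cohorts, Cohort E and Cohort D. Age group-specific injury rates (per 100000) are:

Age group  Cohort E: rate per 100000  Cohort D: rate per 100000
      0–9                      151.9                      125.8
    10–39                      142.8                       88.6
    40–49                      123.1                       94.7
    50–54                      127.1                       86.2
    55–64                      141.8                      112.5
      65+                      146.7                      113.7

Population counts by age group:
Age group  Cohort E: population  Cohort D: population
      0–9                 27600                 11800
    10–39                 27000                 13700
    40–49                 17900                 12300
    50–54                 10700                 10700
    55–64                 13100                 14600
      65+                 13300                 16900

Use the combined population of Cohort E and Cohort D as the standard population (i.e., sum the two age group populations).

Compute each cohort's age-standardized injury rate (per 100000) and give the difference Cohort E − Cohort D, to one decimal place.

Combined standard total = 189600; weights = 0.2078, 0.2147, 0.1593, 0.1129, 0.1461, 0.1593.
Cohort E: 0.2078×151.9 + 0.2147×142.8 + 0.1593×123.1 + 0.1129×127.1 + 0.1461×141.8 + 0.1593×146.7 = 140.2562 per 100000.
Cohort D: 0.2078×125.8 + 0.2147×88.6 + 0.1593×94.7 + 0.1129×86.2 + 0.1461×112.5 + 0.1593×113.7 = 104.5208 per 100000.
Difference = 140.2562 − 104.5208 = 35.7354.

35.7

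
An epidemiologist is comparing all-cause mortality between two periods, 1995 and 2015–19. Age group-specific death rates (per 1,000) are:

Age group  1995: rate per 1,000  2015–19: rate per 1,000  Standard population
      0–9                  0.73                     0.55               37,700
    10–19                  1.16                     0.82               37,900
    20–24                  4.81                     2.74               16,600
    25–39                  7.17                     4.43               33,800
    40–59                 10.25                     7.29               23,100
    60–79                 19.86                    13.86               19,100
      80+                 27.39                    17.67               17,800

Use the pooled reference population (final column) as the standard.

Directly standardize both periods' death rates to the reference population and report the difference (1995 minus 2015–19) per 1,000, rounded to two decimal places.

Standard total = 186,000; weights = 0.2027, 0.2038, 0.0892, 0.1817, 0.1242, 0.1027, 0.0957.
1995: 0.2027×0.73 + 0.2038×1.16 + 0.0892×4.81 + 0.1817×7.17 + 0.1242×10.25 + 0.1027×19.86 + 0.0957×27.39 = 8.0501 per 1,000.
2015–19: 0.2027×0.55 + 0.2038×0.82 + 0.0892×2.74 + 0.1817×4.43 + 0.1242×7.29 + 0.1027×13.86 + 0.0957×17.67 = 5.3478 per 1,000.
Difference = 8.0501 − 5.3478 = 2.7024.

2.70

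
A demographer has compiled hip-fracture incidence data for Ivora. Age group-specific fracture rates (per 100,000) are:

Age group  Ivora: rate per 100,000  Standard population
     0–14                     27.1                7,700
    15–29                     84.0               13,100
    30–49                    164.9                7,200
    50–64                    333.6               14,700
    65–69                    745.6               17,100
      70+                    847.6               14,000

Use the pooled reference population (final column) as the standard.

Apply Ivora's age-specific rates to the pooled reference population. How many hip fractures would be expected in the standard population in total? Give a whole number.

Expected hip fractures = Σ (standard pop × age-specific rate ÷ 100,000)
= 7,700×27.1/100,000 + 13,100×84.0/100,000 + 7,200×164.9/100,000 + 14,700×333.6/100,000 + 17,100×745.6/100,000 + 14,000×847.6/100,000
= 2.09 + 11.00 + 11.87 + 49.04 + 127.50 + 118.66 = 320.16.

320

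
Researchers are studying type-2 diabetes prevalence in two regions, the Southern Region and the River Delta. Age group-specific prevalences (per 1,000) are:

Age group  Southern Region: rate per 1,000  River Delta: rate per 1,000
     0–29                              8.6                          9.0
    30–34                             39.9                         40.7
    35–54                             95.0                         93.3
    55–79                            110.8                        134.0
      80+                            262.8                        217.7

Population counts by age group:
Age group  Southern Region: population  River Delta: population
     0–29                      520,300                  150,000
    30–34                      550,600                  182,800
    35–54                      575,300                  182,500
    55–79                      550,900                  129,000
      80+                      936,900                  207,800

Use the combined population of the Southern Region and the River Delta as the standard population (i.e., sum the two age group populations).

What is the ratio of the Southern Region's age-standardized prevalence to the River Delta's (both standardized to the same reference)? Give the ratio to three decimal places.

1.081

Combined standard total = 3,986,100; weights = 0.1682, 0.1840, 0.1901, 0.1706, 0.2872.
The Southern Region: 0.1682×8.6 + 0.1840×39.9 + 0.1901×95.0 + 0.1706×110.8 + 0.2872×262.8 = 121.2158 per 1,000.
The River Delta: 0.1682×9.0 + 0.1840×40.7 + 0.1901×93.3 + 0.1706×134.0 + 0.2872×217.7 = 112.1127 per 1,000.
Ratio = 121.2158 ÷ 112.1127 = 1.08120.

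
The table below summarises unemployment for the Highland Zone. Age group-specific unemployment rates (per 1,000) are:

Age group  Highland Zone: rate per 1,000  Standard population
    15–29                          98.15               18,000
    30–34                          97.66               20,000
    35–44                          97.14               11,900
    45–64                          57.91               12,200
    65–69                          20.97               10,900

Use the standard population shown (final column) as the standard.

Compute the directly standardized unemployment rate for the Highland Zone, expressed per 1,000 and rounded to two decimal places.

79.60

Standard total = 73,000; weights = 0.2466, 0.2740, 0.1630, 0.1671, 0.1493.
Standardized rate: 0.2466×98.15 + 0.2740×97.66 + 0.1630×97.14 + 0.1671×57.91 + 0.1493×20.97 = 79.6019 per 1,000.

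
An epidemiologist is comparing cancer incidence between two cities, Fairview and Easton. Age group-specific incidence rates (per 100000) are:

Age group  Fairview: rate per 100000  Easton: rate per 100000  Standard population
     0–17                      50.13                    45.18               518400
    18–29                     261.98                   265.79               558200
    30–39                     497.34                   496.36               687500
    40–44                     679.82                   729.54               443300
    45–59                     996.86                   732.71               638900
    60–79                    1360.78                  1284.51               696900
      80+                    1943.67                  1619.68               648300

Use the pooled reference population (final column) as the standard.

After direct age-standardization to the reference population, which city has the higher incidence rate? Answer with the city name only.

Standard total = 4191500; weights = 0.1237, 0.1332, 0.1640, 0.1058, 0.1524, 0.1663, 0.1547.
Fairview: 0.1237×50.13 + 0.1332×261.98 + 0.1640×497.34 + 0.1058×679.82 + 0.1524×996.86 + 0.1663×1360.78 + 0.1547×1943.67 = 873.3897 per 100000.
Easton: 0.1237×45.18 + 0.1332×265.79 + 0.1640×496.36 + 0.1058×729.54 + 0.1524×732.71 + 0.1663×1284.51 + 0.1547×1619.68 = 775.3262 per 100000.

Fairview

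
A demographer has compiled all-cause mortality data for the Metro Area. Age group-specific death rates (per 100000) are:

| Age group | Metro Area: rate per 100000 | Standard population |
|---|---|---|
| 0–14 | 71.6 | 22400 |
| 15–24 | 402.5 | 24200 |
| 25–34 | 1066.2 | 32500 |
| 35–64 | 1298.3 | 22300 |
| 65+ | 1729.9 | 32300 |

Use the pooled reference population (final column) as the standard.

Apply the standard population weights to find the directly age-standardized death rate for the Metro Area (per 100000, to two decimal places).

978.49

Standard total = 133700; weights = 0.1675, 0.1810, 0.2431, 0.1668, 0.2416.
Standardized rate: 0.1675×71.6 + 0.1810×402.5 + 0.2431×1066.2 + 0.1668×1298.3 + 0.2416×1729.9 = 978.4869 per 100000.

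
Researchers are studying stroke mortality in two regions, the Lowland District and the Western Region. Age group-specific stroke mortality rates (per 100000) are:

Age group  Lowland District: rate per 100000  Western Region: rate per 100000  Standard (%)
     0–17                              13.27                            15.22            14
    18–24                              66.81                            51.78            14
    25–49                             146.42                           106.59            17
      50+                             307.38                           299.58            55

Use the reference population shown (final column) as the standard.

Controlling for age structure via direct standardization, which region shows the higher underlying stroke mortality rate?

Lowland District

Standard weights: 0.14, 0.14, 0.17, 0.55.
The Lowland District: 0.1400×13.27 + 0.1400×66.81 + 0.1700×146.42 + 0.5500×307.38 = 205.1616 per 100000.
The Western Region: 0.1400×15.22 + 0.1400×51.78 + 0.1700×106.59 + 0.5500×299.58 = 192.2693 per 100000.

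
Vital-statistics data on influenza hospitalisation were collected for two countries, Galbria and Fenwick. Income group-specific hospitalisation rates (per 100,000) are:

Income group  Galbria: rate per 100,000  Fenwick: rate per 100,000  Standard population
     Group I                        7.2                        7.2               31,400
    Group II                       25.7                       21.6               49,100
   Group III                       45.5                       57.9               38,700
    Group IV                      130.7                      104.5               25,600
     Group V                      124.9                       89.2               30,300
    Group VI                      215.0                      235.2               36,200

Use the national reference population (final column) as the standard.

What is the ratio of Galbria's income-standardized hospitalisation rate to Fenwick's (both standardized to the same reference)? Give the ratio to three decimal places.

Standard total = 211,300; weights = 0.1486, 0.2324, 0.1832, 0.1212, 0.1434, 0.1713.
Galbria: 0.1486×7.2 + 0.2324×25.7 + 0.1832×45.5 + 0.1212×130.7 + 0.1434×124.9 + 0.1713×215.0 = 85.9545 per 100,000.
Fenwick: 0.1486×7.2 + 0.2324×21.6 + 0.1832×57.9 + 0.1212×104.5 + 0.1434×89.2 + 0.1713×235.2 = 82.4400 per 100,000.
Ratio = 85.9545 ÷ 82.4400 = 1.04263.

1.043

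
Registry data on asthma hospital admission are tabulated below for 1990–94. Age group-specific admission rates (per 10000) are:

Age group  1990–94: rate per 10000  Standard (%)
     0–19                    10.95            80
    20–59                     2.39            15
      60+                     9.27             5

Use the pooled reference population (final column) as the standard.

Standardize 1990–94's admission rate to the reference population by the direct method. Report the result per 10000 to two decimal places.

9.58

Standard weights: 0.80, 0.15, 0.05.
Standardized rate: 0.8000×10.95 + 0.1500×2.39 + 0.0500×9.27 = 9.5820 per 10000.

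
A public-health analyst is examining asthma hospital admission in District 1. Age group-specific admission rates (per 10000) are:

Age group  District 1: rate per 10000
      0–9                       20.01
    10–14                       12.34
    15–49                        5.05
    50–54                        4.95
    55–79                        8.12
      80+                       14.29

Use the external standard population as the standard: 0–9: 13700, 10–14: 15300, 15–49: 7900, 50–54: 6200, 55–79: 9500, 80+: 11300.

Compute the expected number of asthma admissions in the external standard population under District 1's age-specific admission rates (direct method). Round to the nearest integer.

77

Expected asthma admissions = Σ (standard pop × age-specific rate ÷ 10000)
= 13700×20.01/10000 + 15300×12.34/10000 + 7900×5.05/10000 + 6200×4.95/10000 + 9500×8.12/10000 + 11300×14.29/10000
= 27.41 + 18.88 + 3.99 + 3.07 + 7.71 + 16.15 = 77.21.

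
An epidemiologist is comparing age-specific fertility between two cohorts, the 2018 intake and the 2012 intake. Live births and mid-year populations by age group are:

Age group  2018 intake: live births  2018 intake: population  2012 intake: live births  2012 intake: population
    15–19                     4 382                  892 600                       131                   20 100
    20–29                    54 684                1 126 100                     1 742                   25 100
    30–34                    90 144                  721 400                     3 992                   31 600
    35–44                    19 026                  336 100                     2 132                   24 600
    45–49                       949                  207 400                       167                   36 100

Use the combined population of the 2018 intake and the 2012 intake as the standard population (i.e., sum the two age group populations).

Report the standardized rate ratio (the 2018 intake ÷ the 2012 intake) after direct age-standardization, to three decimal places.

0.825

Age-specific rates per 1 000 for the 2018 intake: 4.909, 48.561, 124.957, 56.608, 4.576.
For the 2012 intake: 6.517, 69.402, 126.329, 86.667, 4.626.
Combined standard total = 3 421 100; weights = 0.2668, 0.3365, 0.2201, 0.1054, 0.0712.
The 2018 intake: 0.2668×4.909 + 0.3365×48.561 + 0.2201×124.957 + 0.1054×56.608 + 0.0712×4.576 = 51.4481 per 1 000.
The 2012 intake: 0.2668×6.517 + 0.3365×69.402 + 0.2201×126.329 + 0.1054×86.667 + 0.0712×4.626 = 62.3651 per 1 000.
Ratio = 51.4481 ÷ 62.3651 = 0.82495.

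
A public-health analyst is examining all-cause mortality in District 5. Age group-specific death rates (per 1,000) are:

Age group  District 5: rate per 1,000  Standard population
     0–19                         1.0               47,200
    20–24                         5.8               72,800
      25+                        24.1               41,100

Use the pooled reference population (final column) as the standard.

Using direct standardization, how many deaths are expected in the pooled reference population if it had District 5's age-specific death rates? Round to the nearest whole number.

Expected deaths = Σ (standard pop × age-specific rate ÷ 1,000)
= 47,200×1.0/1,000 + 72,800×5.8/1,000 + 41,100×24.1/1,000
= 47.20 + 422.24 + 990.51 = 1459.95.

1460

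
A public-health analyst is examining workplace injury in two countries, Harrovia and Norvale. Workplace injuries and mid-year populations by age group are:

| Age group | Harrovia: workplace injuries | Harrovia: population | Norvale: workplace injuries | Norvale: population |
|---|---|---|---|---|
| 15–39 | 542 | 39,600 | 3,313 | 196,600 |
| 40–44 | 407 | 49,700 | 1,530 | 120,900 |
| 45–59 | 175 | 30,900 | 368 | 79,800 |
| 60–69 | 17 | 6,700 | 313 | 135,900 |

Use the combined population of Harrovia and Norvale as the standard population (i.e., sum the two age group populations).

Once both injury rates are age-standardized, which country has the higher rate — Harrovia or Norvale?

Norvale

Age-specific rates per 10,000 for Harrovia: 136.87, 81.89, 56.63, 25.37.
For Norvale: 168.51, 126.55, 46.12, 23.03.
Combined standard total = 660,100; weights = 0.3578, 0.2584, 0.1677, 0.2160.
Harrovia: 0.3578×136.87 + 0.2584×81.89 + 0.1677×56.63 + 0.2160×25.37 = 85.1184 per 10,000.
Norvale: 0.3578×168.51 + 0.2584×126.55 + 0.1677×46.12 + 0.2160×23.03 = 105.7143 per 10,000.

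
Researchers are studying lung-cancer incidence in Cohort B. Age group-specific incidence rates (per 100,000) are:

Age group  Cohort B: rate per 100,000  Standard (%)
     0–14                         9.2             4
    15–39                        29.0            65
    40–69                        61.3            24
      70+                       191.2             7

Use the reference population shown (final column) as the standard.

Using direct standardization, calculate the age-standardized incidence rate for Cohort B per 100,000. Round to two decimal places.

Standard weights: 0.04, 0.65, 0.24, 0.07.
Standardized rate: 0.0400×9.2 + 0.6500×29.0 + 0.2400×61.3 + 0.0700×191.2 = 47.3140 per 100,000.

47.31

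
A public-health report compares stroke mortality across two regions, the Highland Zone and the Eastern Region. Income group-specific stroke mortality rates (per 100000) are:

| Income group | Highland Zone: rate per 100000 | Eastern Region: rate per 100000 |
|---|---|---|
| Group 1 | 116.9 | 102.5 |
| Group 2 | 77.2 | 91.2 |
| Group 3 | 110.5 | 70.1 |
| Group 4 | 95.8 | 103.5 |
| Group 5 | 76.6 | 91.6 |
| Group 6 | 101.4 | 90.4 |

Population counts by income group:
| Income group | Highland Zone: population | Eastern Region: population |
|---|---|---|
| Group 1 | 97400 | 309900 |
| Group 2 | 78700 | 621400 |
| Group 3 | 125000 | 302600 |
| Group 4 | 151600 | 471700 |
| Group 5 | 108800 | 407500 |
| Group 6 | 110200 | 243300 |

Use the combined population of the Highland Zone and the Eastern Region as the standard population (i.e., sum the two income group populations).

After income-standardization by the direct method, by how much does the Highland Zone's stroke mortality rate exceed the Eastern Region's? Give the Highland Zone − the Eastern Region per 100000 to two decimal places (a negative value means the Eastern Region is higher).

Combined standard total = 3028100; weights = 0.1345, 0.2312, 0.1412, 0.2058, 0.1705, 0.1167.
The Highland Zone: 0.1345×116.9 + 0.2312×77.2 + 0.1412×110.5 + 0.2058×95.8 + 0.1705×76.6 + 0.1167×101.4 = 93.7936 per 100000.
The Eastern Region: 0.1345×102.5 + 0.2312×91.2 + 0.1412×70.1 + 0.2058×103.5 + 0.1705×91.6 + 0.1167×90.4 = 92.2470 per 100000.
Difference = 93.7936 − 92.2470 = 1.5466.

1.55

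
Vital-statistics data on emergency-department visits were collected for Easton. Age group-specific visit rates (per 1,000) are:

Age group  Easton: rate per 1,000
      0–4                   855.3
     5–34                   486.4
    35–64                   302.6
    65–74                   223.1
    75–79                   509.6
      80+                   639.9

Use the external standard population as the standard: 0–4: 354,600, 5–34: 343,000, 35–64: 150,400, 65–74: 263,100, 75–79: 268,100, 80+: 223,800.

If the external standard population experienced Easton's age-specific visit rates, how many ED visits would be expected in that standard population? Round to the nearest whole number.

Expected ED visits = Σ (standard pop × age-specific rate ÷ 1,000)
= 354,600×855.3/1,000 + 343,000×486.4/1,000 + 150,400×302.6/1,000 + 263,100×223.1/1,000 + 268,100×509.6/1,000 + 223,800×639.9/1,000
= 303289.38 + 166835.20 + 45511.04 + 58697.61 + 136623.76 + 143209.62 = 854166.61.

854167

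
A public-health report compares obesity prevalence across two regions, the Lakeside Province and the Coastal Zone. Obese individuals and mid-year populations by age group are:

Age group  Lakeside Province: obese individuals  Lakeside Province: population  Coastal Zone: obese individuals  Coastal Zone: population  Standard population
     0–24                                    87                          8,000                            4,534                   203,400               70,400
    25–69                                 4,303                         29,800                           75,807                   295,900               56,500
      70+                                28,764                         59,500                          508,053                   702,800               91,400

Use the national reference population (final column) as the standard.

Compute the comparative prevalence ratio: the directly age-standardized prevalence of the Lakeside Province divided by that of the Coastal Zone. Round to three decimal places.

Age-specific rates per 1,000 for the Lakeside Province: 10.875, 144.396, 483.429.
For the Coastal Zone: 22.291, 256.191, 722.898.
Standard total = 218,300; weights = 0.3225, 0.2588, 0.4187.
The Lakeside Province: 0.3225×10.875 + 0.2588×144.396 + 0.4187×483.429 = 243.2860 per 1,000.
The Coastal Zone: 0.3225×22.291 + 0.2588×256.191 + 0.4187×722.898 = 376.1659 per 1,000.
Ratio = 243.2860 ÷ 376.1659 = 0.64675.

0.647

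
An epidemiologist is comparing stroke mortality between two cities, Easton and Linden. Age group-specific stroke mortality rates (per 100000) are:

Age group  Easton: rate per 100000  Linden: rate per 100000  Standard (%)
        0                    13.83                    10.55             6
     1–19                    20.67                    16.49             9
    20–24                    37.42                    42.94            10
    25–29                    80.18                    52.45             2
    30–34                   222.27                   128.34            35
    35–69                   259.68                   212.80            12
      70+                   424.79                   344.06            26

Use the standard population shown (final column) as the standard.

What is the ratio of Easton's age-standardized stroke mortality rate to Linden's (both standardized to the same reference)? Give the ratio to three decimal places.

Standard weights: 0.06, 0.09, 0.10, 0.02, 0.35, 0.12, 0.26.
Easton: 0.0600×13.83 + 0.0900×20.67 + 0.1000×37.42 + 0.0200×80.18 + 0.3500×222.27 + 0.1200×259.68 + 0.2600×424.79 = 227.4372 per 100000.
Linden: 0.0600×10.55 + 0.0900×16.49 + 0.1000×42.94 + 0.0200×52.45 + 0.3500×128.34 + 0.1200×212.80 + 0.2600×344.06 = 167.3707 per 100000.
Ratio = 227.4372 ÷ 167.3707 = 1.35888.

1.359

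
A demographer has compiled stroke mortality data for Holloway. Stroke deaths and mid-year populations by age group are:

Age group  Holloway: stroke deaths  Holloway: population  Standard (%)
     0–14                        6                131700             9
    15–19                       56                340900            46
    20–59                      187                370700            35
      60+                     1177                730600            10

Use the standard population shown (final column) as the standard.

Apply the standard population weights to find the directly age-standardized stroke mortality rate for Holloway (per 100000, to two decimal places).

41.73

Age-specific rates per 100000 for Holloway: 4.56, 16.43, 50.45, 161.10.
Standard weights: 0.09, 0.46, 0.35, 0.10.
Standardized rate: 0.0900×4.56 + 0.4600×16.43 + 0.3500×50.45 + 0.1000×161.10 = 41.7323 per 100000.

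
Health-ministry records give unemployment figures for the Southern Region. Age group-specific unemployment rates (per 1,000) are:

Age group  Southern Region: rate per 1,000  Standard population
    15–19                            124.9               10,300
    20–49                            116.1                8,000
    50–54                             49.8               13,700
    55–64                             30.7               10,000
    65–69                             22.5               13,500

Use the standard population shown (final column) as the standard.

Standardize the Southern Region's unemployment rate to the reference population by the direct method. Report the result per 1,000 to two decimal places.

Standard total = 55,500; weights = 0.1856, 0.1441, 0.2468, 0.1802, 0.2432.
Standardized rate: 0.1856×124.9 + 0.1441×116.1 + 0.2468×49.8 + 0.1802×30.7 + 0.2432×22.5 = 63.2123 per 1,000.

63.21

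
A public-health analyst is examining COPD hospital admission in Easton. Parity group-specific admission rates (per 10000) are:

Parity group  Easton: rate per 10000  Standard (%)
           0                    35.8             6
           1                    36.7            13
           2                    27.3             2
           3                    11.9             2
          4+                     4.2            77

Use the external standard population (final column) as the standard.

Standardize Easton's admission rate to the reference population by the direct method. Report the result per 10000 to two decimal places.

Standard weights: 0.06, 0.13, 0.02, 0.02, 0.77.
Standardized rate: 0.0600×35.8 + 0.1300×36.7 + 0.0200×27.3 + 0.0200×11.9 + 0.7700×4.2 = 10.9370 per 10000.

10.94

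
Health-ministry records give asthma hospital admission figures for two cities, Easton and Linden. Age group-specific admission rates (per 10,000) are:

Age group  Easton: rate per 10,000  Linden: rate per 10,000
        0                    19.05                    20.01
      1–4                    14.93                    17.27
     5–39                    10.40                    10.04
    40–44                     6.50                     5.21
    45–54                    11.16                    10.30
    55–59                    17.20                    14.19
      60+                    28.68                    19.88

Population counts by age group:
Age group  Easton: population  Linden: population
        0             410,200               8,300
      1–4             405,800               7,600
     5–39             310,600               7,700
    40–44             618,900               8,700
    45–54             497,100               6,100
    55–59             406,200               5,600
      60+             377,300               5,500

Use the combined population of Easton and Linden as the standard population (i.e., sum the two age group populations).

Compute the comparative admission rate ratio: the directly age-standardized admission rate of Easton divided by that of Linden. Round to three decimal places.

1.113

Combined standard total = 3,075,600; weights = 0.1361, 0.1344, 0.1035, 0.2041, 0.1636, 0.1339, 0.1245.
Easton: 0.1361×19.05 + 0.1344×14.93 + 0.1035×10.40 + 0.2041×6.50 + 0.1636×11.16 + 0.1339×17.20 + 0.1245×28.68 = 14.7001 per 10,000.
Linden: 0.1361×20.01 + 0.1344×17.27 + 0.1035×10.04 + 0.2041×5.21 + 0.1636×10.30 + 0.1339×14.19 + 0.1245×19.88 = 13.2057 per 10,000.
Ratio = 14.7001 ÷ 13.2057 = 1.11316.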